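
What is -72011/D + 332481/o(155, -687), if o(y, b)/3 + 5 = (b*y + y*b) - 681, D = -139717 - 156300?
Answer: -17421093843/63245808152 ≈ -0.27545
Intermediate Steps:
D = -296017
o(y, b) = -2058 + 6*b*y (o(y, b) = -15 + 3*((b*y + y*b) - 681) = -15 + 3*((b*y + b*y) - 681) = -15 + 3*(2*b*y - 681) = -15 + 3*(-681 + 2*b*y) = -15 + (-2043 + 6*b*y) = -2058 + 6*b*y)
-72011/D + 332481/o(155, -687) = -72011/(-296017) + 332481/(-2058 + 6*(-687)*155) = -72011*(-1/296017) + 332481/(-2058 - 638910) = 72011/296017 + 332481/(-640968) = 72011/296017 + 332481*(-1/640968) = 72011/296017 - 110827/213656 = -17421093843/63245808152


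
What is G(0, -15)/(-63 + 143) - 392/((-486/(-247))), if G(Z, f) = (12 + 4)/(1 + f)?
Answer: -3389083/17010 ≈ -199.24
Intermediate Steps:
G(Z, f) = 16/(1 + f)
G(0, -15)/(-63 + 143) - 392/((-486/(-247))) = (16/(1 - 15))/(-63 + 143) - 392/((-486/(-247))) = (16/(-14))/80 - 392/((-486*(-1/247))) = (16*(-1/14))*(1/80) - 392/486/247 = -8/7*1/80 - 392*247/486 = -1/70 - 48412/243 = -3389083/17010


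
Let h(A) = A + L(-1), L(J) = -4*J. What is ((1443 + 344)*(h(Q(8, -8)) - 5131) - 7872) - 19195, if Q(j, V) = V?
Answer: -9203312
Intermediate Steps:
h(A) = 4 + A (h(A) = A - 4*(-1) = A + 4 = 4 + A)
((1443 + 344)*(h(Q(8, -8)) - 5131) - 7872) - 19195 = ((1443 + 344)*((4 - 8) - 5131) - 7872) - 19195 = (1787*(-4 - 5131) - 7872) - 19195 = (1787*(-5135) - 7872) - 19195 = (-9176245 - 7872) - 19195 = -9184117 - 19195 = -9203312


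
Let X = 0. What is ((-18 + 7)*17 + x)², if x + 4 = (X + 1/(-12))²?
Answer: 756415009/20736 ≈ 36478.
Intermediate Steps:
x = -575/144 (x = -4 + (0 + 1/(-12))² = -4 + (0 - 1/12)² = -4 + (-1/12)² = -4 + 1/144 = -575/144 ≈ -3.9931)
((-18 + 7)*17 + x)² = ((-18 + 7)*17 - 575/144)² = (-11*17 - 575/144)² = (-187 - 575/144)² = (-27503/144)² = 756415009/20736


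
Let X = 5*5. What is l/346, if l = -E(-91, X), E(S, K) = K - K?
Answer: 0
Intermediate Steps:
X = 25
E(S, K) = 0
l = 0 (l = -1*0 = 0)
l/346 = 0/346 = 0*(1/346) = 0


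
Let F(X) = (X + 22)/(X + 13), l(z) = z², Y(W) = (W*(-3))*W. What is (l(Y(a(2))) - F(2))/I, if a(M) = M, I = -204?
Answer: -178/255 ≈ -0.69804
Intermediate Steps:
Y(W) = -3*W² (Y(W) = (-3*W)*W = -3*W²)
F(X) = (22 + X)/(13 + X)
(l(Y(a(2))) - F(2))/I = ((-3*2²)² - (22 + 2)/(13 + 2))/(-204) = ((-3*4)² - 24/15)*(-1/204) = ((-12)² - 24/15)*(-1/204) = (144 - 1*8/5)*(-1/204) = (144 - 8/5)*(-1/204) = (712/5)*(-1/204) = -178/255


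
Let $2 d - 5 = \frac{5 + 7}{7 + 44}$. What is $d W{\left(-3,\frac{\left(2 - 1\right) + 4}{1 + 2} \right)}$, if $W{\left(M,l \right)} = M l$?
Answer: $- \frac{445}{34} \approx -13.088$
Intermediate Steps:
$d = \frac{89}{34}$ ($d = \frac{5}{2} + \frac{\left(5 + 7\right) \frac{1}{7 + 44}}{2} = \frac{5}{2} + \frac{12 \cdot \frac{1}{51}}{2} = \frac{5}{2} + \frac{1}{2} \cdot \frac{4}{17} = \frac{5}{2} + \frac{2}{17} = \frac{89}{34} \approx 2.6176$)
$d W{\left(-3,\frac{\left(2 - 1\right) + 4}{1 + 2} \right)} = \frac{89 \left(- 3 \frac{\left(2 - 1\right) + 4}{1 + 2}\right)}{34} = \frac{89 \left(- 3 \frac{\left(2 - 1\right) + 4}{3}\right)}{34} = \frac{89 \left(- 3 \left(1 + 4\right) \frac{1}{3}\right)}{34} = \frac{89 \left(- 3 \cdot 5 \cdot \frac{1}{3}\right)}{34} = \frac{89 \left(\left(-3\right) \frac{5}{3}\right)}{34} = \frac{89}{34} \left(-5\right) = - \frac{445}{34}$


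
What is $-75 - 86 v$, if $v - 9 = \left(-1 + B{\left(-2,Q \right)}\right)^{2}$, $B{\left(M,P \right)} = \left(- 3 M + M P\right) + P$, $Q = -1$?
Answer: $-3945$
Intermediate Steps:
$B{\left(M,P \right)} = P - 3 M + M P$
$v = 45$ ($v = 9 + \left(-1 - -7\right)^{2} = 9 + \left(-1 + \left(-1 + 6 + 2\right)\right)^{2} = 9 + \left(-1 + 7\right)^{2} = 9 + 6^{2} = 9 + 36 = 45$)
$-75 - 86 v = -75 - 3870 = -3945$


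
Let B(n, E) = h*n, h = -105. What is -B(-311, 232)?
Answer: -32655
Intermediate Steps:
B(n, E) = -105*n
-B(-311, 232) = -(-105)*(-311) = -1*32655 = -32655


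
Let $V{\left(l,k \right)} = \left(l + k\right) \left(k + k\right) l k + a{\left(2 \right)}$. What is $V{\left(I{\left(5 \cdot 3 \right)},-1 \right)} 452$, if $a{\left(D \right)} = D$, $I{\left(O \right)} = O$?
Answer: $190744$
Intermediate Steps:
$V{\left(l,k \right)} = 2 + 2 l k^{2} \left(k + l\right)$ ($V{\left(l,k \right)} = \left(l + k\right) \left(k + k\right) l k + 2 = \left(k + l\right) 2 k l k + 2 = 2 k \left(k + l\right) l k + 2 = 2 k l \left(k + l\right) k + 2 = 2 l k^{2} \left(k + l\right) + 2 = 2 + 2 l k^{2} \left(k + l\right)$)
$V{\left(I{\left(5 \cdot 3 \right)},-1 \right)} 452 = \left(2 + 2 \cdot 5 \cdot 3 \left(-1\right)^{3} + 2 \left(-1\right)^{2} \left(5 \cdot 3\right)^{2}\right) 452 = \left(2 + 2 \cdot 15 \left(-1\right) + 2 \cdot 1 \cdot 15^{2}\right) 452 = \left(2 - 30 + 2 \cdot 1 \cdot 225\right) 452 = \left(2 - 30 + 450\right) 452 = 422 \cdot 452 = 190744$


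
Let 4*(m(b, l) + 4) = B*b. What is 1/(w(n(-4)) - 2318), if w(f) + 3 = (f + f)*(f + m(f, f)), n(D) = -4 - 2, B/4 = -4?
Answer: -1/2489 ≈ -0.00040177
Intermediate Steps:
B = -16 (B = 4*(-4) = -16)
m(b, l) = -4 - 4*b (m(b, l) = -4 + (-16*b)/4 = -4 - 4*b)
n(D) = -6
w(f) = -3 + 2*f*(-4 - 3*f) (w(f) = -3 + (f + f)*(f + (-4 - 4*f)) = -3 + (2*f)*(-4 - 3*f) = -3 + 2*f*(-4 - 3*f))
1/(w(n(-4)) - 2318) = 1/((-3 - 8*(-6) - 6*(-6)²) - 2318) = 1/((-3 + 48 - 6*36) - 2318) = 1/((-3 + 48 - 216) - 2318) = 1/(-171 - 2318) = 1/(-2489) = -1/2489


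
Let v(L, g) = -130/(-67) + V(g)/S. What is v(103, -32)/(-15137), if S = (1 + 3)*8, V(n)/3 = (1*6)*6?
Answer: -2849/8113432 ≈ -0.00035115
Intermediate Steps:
V(n) = 108 (V(n) = 3*((1*6)*6) = 3*(6*6) = 3*36 = 108)
S = 32 (S = 4*8 = 32)
v(L, g) = 2849/536 (v(L, g) = -130/(-67) + 108/32 = -130*(-1/67) + 108*(1/32) = 130/67 + 27/8 = 2849/536)
v(103, -32)/(-15137) = (2849/536)/(-15137) = (2849/536)*(-1/15137) = -2849/8113432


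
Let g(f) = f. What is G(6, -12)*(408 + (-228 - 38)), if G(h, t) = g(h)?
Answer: 852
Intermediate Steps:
G(h, t) = h
G(6, -12)*(408 + (-228 - 38)) = 6*(408 + (-228 - 38)) = 6*(408 - 266) = 6*142 = 852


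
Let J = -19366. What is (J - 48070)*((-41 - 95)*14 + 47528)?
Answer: -3076700064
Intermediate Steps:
(J - 48070)*((-41 - 95)*14 + 47528) = (-19366 - 48070)*((-41 - 95)*14 + 47528) = -67436*(-136*14 + 47528) = -67436*(-1904 + 47528) = -67436*45624 = -3076700064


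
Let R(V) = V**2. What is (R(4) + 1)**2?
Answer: 289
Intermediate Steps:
(R(4) + 1)**2 = (4**2 + 1)**2 = (16 + 1)**2 = 17**2 = 289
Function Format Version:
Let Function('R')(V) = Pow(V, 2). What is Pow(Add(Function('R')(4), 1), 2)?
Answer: 289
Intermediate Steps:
Pow(Add(Function('R')(4), 1), 2) = Pow(Add(Pow(4, 2), 1), 2) = Pow(Add(16, 1), 2) = Pow(17, 2) = 289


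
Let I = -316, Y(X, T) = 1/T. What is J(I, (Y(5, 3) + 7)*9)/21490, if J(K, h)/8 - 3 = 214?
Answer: 124/1535 ≈ 0.080782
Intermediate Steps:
J(K, h) = 1736 (J(K, h) = 24 + 8*214 = 24 + 1712 = 1736)
J(I, (Y(5, 3) + 7)*9)/21490 = 1736/21490 = 1736*(1/21490) = 124/1535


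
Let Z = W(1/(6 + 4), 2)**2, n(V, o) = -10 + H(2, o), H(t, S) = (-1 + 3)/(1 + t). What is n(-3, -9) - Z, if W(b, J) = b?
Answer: -2803/300 ≈ -9.3433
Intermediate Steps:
H(t, S) = 2/(1 + t)
n(V, o) = -28/3 (n(V, o) = -10 + 2/(1 + 2) = -10 + 2/3 = -28/3)
Z = 1/100 (Z = (1/(6 + 4))**2 = (1/10)**2 = 1/100 ≈ 0.010000)
n(-3, -9) - Z = -28/3 - 1*1/100 = -28/3 - 1/100 = -2803/300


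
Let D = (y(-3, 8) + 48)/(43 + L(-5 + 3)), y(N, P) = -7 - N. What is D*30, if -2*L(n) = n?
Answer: 30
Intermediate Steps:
L(n) = -n/2
D = 1 (D = ((-7 - 1*(-3)) + 48)/(43 - (-5 + 3)/2) = ((-7 + 3) + 48)/(43 - 1/2*(-2)) = (-4 + 48)/(43 + 1) = 44/44 = 44*(1/44) = 1)
D*30 = 1*30 = 30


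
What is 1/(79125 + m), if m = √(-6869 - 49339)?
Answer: 26375/2086940611 - 4*I*√3513/6260821833 ≈ 1.2638e-5 - 3.7868e-8*I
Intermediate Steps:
m = 4*I*√3513 (m = √(-56208) = 4*I*√3513 ≈ 237.08*I)
1/(79125 + m) = 1/(79125 + 4*I*√3513)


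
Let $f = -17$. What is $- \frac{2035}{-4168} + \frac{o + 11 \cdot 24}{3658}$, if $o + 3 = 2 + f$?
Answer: $\frac{4234679}{7623272} \approx 0.55549$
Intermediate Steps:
$o = -18$ ($o = -3 + \left(2 - 17\right) = -3 - 15 = -18$)
$- \frac{2035}{-4168} + \frac{o + 11 \cdot 24}{3658} = - \frac{2035}{-4168} + \frac{-18 + 11 \cdot 24}{3658} = \left(-2035\right) \left(- \frac{1}{4168}\right) + \left(-18 + 264\right) \frac{1}{3658} = \frac{2035}{4168} + 246 \cdot \frac{1}{3658} = \frac{2035}{4168} + \frac{123}{1829} = \frac{4234679}{7623272}$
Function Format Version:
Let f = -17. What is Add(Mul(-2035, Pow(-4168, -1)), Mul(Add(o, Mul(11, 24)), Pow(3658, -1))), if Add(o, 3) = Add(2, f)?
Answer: Rational(4234679, 7623272) ≈ 0.55549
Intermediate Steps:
o = -18 (o = Add(-3, Add(2, -17)) = Add(-3, -15) = -18)
Add(Mul(-2035, Pow(-4168, -1)), Mul(Add(o, Mul(11, 24)), Pow(3658, -1))) = Add(Mul(-2035, Pow(-4168, -1)), Mul(Add(-18, Mul(11, 24)), Pow(3658, -1))) = Add(Mul(-2035, Rational(-1, 4168)), Mul(Add(-18, 264), Rational(1, 3658))) = Add(Rational(2035, 4168), Mul(246, Rational(1, 3658))) = Add(Rational(2035, 4168), Rational(123, 1829)) = Rational(4234679, 7623272)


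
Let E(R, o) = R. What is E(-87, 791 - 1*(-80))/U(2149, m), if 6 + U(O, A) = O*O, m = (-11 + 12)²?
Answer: -87/4618195 ≈ -1.8839e-5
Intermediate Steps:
m = 1 (m = 1² = 1)
U(O, A) = -6 + O² (U(O, A) = -6 + O*O = -6 + O²)
E(-87, 791 - 1*(-80))/U(2149, m) = -87/(-6 + 2149²) = -87/(-6 + 4618201) = -87/4618195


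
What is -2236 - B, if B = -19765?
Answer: 17529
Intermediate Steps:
-2236 - B = -2236 - 1*(-19765) = -2236 + 19765 = 17529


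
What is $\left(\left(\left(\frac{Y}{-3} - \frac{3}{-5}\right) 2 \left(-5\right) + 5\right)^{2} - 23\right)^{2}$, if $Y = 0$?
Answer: $484$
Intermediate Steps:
$\left(\left(\left(\frac{Y}{-3} - \frac{3}{-5}\right) 2 \left(-5\right) + 5\right)^{2} - 23\right)^{2} = \left(\left(\left(\frac{0}{-3} - \frac{3}{-5}\right) 2 \left(-5\right) + 5\right)^{2} - 23\right)^{2} = \left(\left(\left(0 \left(- \frac{1}{3}\right) - - \frac{3}{5}\right) 2 \left(-5\right) + 5\right)^{2} - 23\right)^{2} = \left(\left(\left(0 + \frac{3}{5}\right) 2 \left(-5\right) + 5\right)^{2} - 23\right)^{2} = \left(\left(\frac{3}{5} \cdot 2 \left(-5\right) + 5\right)^{2} - 23\right)^{2} = \left(\left(\frac{6}{5} \left(-5\right) + 5\right)^{2} - 23\right)^{2} = \left(\left(-6 + 5\right)^{2} - 23\right)^{2} = \left(\left(-1\right)^{2} - 23\right)^{2} = \left(1 - 23\right)^{2} = \left(-22\right)^{2} = 484$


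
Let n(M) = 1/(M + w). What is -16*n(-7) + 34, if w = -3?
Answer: 178/5 ≈ 35.600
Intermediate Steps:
n(M) = 1/(-3 + M) (n(M) = 1/(M - 3) = 1/(-3 + M))
-16*n(-7) + 34 = -16/(-3 - 7) + 34 = -16/(-10) + 34 = -16*(-1/10) + 34 = 8/5 + 34 = 178/5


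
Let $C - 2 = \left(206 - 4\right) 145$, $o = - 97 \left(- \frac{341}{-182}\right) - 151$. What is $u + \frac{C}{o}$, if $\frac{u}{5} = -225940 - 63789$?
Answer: $- \frac{87733823699}{60559} \approx -1.4487 \cdot 10^{6}$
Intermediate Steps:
$o = - \frac{60559}{182}$ ($o = - 97 \left(\left(-341\right) \left(- \frac{1}{182}\right)\right) - 151 = \left(-97\right) \frac{341}{182} - 151 = - \frac{33077}{182} - 151 = - \frac{60559}{182} \approx -332.74$)
$C = 29292$ ($C = 2 + \left(206 - 4\right) 145 = 2 + 202 \cdot 145 = 2 + 29290 = 29292$)
$u = -1448645$ ($u = 5 \left(-225940 - 63789\right) = 5 \left(-289729\right) = -1448645$)
$u + \frac{C}{o} = -1448645 + \frac{29292}{- \frac{60559}{182}} = -1448645 + 29292 \left(- \frac{182}{60559}\right) = -1448645 - \frac{5331144}{60559} = - \frac{87733823699}{60559}$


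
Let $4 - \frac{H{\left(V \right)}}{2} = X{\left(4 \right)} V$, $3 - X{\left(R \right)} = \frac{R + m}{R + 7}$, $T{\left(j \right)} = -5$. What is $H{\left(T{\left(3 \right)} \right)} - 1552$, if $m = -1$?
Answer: $- \frac{16684}{11} \approx -1516.7$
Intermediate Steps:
$X{\left(R \right)} = 3 - \frac{-1 + R}{7 + R}$ ($X{\left(R \right)} = 3 - \frac{R - 1}{R + 7} = 3 - \frac{-1 + R}{7 + R}$)
$H{\left(V \right)} = 8 - \frac{60 V}{11}$ ($H{\left(V \right)} = 8 - 2 \frac{2 \left(11 + 4\right)}{7 + 4} V = 8 - 2 \cdot 2 \cdot \frac{1}{11} \cdot 15 V = 8 - 2 \frac{30 V}{11} = 8 - \frac{60 V}{11}$)
$H{\left(T{\left(3 \right)} \right)} - 1552 = \left(8 - - \frac{300}{11}\right) - 1552 = \left(8 + \frac{300}{11}\right) - 1552 = \frac{388}{11} - 1552 = - \frac{16684}{11}$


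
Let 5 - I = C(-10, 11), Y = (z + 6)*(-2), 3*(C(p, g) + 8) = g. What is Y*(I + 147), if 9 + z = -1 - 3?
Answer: 6566/3 ≈ 2188.7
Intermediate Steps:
z = -13 (z = -9 + (-1 - 3) = -9 - 4 = -13)
C(p, g) = -8 + g/3
Y = 14 (Y = (-13 + 6)*(-2) = -7*(-2) = 14)
I = 28/3 (I = 5 - (-8 + (⅓)*11) = 5 - (-8 + 11/3) = 5 - 1*(-13/3) = 5 + 13/3 = 28/3 ≈ 9.3333)
Y*(I + 147) = 14*(28/3 + 147) = 14*(469/3) = 6566/3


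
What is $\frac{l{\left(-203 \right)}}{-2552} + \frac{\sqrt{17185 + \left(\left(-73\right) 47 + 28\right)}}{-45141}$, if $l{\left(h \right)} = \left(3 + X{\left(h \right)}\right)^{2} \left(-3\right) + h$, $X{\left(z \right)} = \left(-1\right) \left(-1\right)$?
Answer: $\frac{251}{2552} - \frac{\sqrt{13782}}{45141} \approx 0.095754$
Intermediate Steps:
$X{\left(z \right)} = 1$
$l{\left(h \right)} = -48 + h$ ($l{\left(h \right)} = \left(3 + 1\right)^{2} \left(-3\right) + h = 4^{2} \left(-3\right) + h = 16 \left(-3\right) + h = -48 + h$)
$\frac{l{\left(-203 \right)}}{-2552} + \frac{\sqrt{17185 + \left(\left(-73\right) 47 + 28\right)}}{-45141} = \frac{-48 - 203}{-2552} + \frac{\sqrt{17185 + \left(\left(-73\right) 47 + 28\right)}}{-45141} = \left(-251\right) \left(- \frac{1}{2552}\right) + \sqrt{17185 + \left(-3431 + 28\right)} \left(- \frac{1}{45141}\right) = \frac{251}{2552} + \sqrt{17185 - 3403} \left(- \frac{1}{45141}\right) = \frac{251}{2552} + \sqrt{13782} \left(- \frac{1}{45141}\right) = \frac{251}{2552} - \frac{\sqrt{13782}}{45141}$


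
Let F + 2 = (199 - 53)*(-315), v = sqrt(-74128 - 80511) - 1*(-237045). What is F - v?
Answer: -283037 - I*sqrt(154639) ≈ -2.8304e+5 - 393.24*I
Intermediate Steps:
v = 237045 + I*sqrt(154639) (v = sqrt(-154639) + 237045 = I*sqrt(154639) + 237045 = 237045 + I*sqrt(154639) ≈ 2.3705e+5 + 393.24*I)
F = -45992 (F = -2 + (199 - 53)*(-315) = -2 + 146*(-315) = -2 - 45990 = -45992)
F - v = -45992 - (237045 + I*sqrt(154639)) = -45992 + (-237045 - I*sqrt(154639)) = -283037 - I*sqrt(154639)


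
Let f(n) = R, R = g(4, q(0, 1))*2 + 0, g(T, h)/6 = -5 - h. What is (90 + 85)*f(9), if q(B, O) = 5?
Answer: -21000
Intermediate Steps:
g(T, h) = -30 - 6*h (g(T, h) = 6*(-5 - h) = -30 - 6*h)
R = -120 (R = (-30 - 6*5)*2 + 0 = (-30 - 30)*2 + 0 = -60*2 + 0 = -120 + 0 = -120)
f(n) = -120
(90 + 85)*f(9) = (90 + 85)*(-120) = 175*(-120) = -21000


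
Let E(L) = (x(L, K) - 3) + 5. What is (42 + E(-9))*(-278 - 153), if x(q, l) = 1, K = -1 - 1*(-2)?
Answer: -19395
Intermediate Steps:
K = 1 (K = -1 + 2 = 1)
E(L) = 3 (E(L) = (1 - 3) + 5 = -2 + 5 = 3)
(42 + E(-9))*(-278 - 153) = (42 + 3)*(-278 - 153) = 45*(-431) = -19395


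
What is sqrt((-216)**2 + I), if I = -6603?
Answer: 13*sqrt(237) ≈ 200.13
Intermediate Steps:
sqrt((-216)**2 + I) = sqrt((-216)**2 - 6603) = sqrt(46656 - 6603) = sqrt(40053) = 13*sqrt(237)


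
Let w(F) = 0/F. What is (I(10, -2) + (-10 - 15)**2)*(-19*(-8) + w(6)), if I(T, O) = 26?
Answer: 98952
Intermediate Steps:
w(F) = 0
(I(10, -2) + (-10 - 15)**2)*(-19*(-8) + w(6)) = (26 + (-10 - 15)**2)*(-19*(-8) + 0) = (26 + (-25)**2)*(152 + 0) = (26 + 625)*152 = 651*152 = 98952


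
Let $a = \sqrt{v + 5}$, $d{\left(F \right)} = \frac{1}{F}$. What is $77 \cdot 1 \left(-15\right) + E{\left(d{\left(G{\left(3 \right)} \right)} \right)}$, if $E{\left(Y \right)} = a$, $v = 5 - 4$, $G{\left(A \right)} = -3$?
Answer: $-1155 + \sqrt{6} \approx -1152.6$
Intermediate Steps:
$v = 1$
$a = \sqrt{6}$ ($a = \sqrt{1 + 5} = \sqrt{6} \approx 2.4495$)
$E{\left(Y \right)} = \sqrt{6}$
$77 \cdot 1 \left(-15\right) + E{\left(d{\left(G{\left(3 \right)} \right)} \right)} = 77 \cdot 1 \left(-15\right) + \sqrt{6} = 77 \left(-15\right) + \sqrt{6} = -1155 + \sqrt{6}$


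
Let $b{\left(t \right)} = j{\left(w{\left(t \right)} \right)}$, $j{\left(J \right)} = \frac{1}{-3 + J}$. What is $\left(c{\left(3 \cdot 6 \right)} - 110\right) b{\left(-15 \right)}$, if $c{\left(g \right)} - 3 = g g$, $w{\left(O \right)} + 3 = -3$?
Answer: $- \frac{217}{9} \approx -24.111$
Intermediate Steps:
$w{\left(O \right)} = -6$ ($w{\left(O \right)} = -3 - 3 = -6$)
$b{\left(t \right)} = - \frac{1}{9}$ ($b{\left(t \right)} = \frac{1}{-3 - 6} = \frac{1}{-9} = - \frac{1}{9}$)
$c{\left(g \right)} = 3 + g^{2}$ ($c{\left(g \right)} = 3 + g g = 3 + g^{2}$)
$\left(c{\left(3 \cdot 6 \right)} - 110\right) b{\left(-15 \right)} = \left(\left(3 + \left(3 \cdot 6\right)^{2}\right) - 110\right) \left(- \frac{1}{9}\right) = \left(\left(3 + 18^{2}\right) - 110\right) \left(- \frac{1}{9}\right) = \left(\left(3 + 324\right) - 110\right) \left(- \frac{1}{9}\right) = \left(327 - 110\right) \left(- \frac{1}{9}\right) = 217 \left(- \frac{1}{9}\right) = - \frac{217}{9}$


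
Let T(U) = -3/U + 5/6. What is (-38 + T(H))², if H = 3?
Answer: 52441/36 ≈ 1456.7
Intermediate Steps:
T(U) = ⅚ - 3/U (T(U) = -3/U + 5*(⅙) = -3/U + ⅚ = ⅚ - 3/U)
(-38 + T(H))² = (-38 + (⅚ - 3/3))² = (-38 + (⅚ - 3*⅓))² = (-38 + (⅚ - 1))² = (-38 - ⅙)² = (-229/6)² = 52441/36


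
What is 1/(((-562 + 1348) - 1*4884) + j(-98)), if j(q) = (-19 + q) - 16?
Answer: -1/4231 ≈ -0.00023635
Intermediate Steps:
j(q) = -35 + q
1/(((-562 + 1348) - 1*4884) + j(-98)) = 1/(((-562 + 1348) - 1*4884) + (-35 - 98)) = 1/((786 - 4884) - 133) = 1/(-4098 - 133) = 1/(-4231) = -1/4231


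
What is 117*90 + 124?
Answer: 10654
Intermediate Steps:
117*90 + 124 = 10530 + 124 = 10654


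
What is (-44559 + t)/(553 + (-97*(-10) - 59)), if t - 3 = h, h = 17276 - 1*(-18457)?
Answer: -2941/488 ≈ -6.0266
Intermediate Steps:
h = 35733 (h = 17276 + 18457 = 35733)
t = 35736 (t = 3 + 35733 = 35736)
(-44559 + t)/(553 + (-97*(-10) - 59)) = (-44559 + 35736)/(553 + (-97*(-10) - 59)) = -8823/(553 + (970 - 59)) = -8823/(553 + 911) = -8823/1464 = -8823*1/1464 = -2941/488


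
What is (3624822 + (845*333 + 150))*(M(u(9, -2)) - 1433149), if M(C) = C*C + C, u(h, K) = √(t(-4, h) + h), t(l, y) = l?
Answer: -5598372096408 + 3906357*√5 ≈ -5.5984e+12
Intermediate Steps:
u(h, K) = √(-4 + h)
M(C) = C + C² (M(C) = C² + C = C + C²)
(3624822 + (845*333 + 150))*(M(u(9, -2)) - 1433149) = (3624822 + (845*333 + 150))*(√(-4 + 9)*(1 + √(-4 + 9)) - 1433149) = (3624822 + (281385 + 150))*(√5*(1 + √5) - 1433149) = (3624822 + 281535)*(-1433149 + √5*(1 + √5)) = 3906357*(-1433149 + √5*(1 + √5)) = -5598391628193 + 3906357*√5*(1 + √5)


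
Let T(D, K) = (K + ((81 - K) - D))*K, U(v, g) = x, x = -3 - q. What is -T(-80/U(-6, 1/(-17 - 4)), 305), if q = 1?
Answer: -18605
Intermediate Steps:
x = -4 (x = -3 - 1*1 = -3 - 1 = -4)
U(v, g) = -4
T(D, K) = K*(81 - D) (T(D, K) = (K + (81 - D - K))*K = (81 - D)*K = K*(81 - D))
-T(-80/U(-6, 1/(-17 - 4)), 305) = -305*(81 - (-80)/(-4)) = -305*(81 - (-80)*(-1)/4) = -305*(81 - 1*20) = -305*(81 - 20) = -305*61 = -1*18605 = -18605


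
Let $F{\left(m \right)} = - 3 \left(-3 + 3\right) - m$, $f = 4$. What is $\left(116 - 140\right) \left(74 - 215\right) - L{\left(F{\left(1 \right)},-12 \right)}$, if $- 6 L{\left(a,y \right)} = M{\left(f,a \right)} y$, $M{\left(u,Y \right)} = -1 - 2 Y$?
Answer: $3382$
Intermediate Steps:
$F{\left(m \right)} = - m$ ($F{\left(m \right)} = \left(-3\right) 0 - m = 0 - m = - m$)
$L{\left(a,y \right)} = - \frac{y \left(-1 - 2 a\right)}{6}$ ($L{\left(a,y \right)} = - \frac{\left(-1 - 2 a\right) y}{6} = - \frac{y \left(-1 - 2 a\right)}{6}$)
$\left(116 - 140\right) \left(74 - 215\right) - L{\left(F{\left(1 \right)},-12 \right)} = \left(116 - 140\right) \left(74 - 215\right) - \frac{1}{6} \left(-12\right) \left(1 + 2 \left(\left(-1\right) 1\right)\right) = \left(-24\right) \left(-141\right) - \frac{1}{6} \left(-12\right) \left(1 + 2 \left(-1\right)\right) = 3384 - \frac{1}{6} \left(-12\right) \left(1 - 2\right) = 3384 - \frac{1}{6} \left(-12\right) \left(-1\right) = 3384 - 2 = 3382$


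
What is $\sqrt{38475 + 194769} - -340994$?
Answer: $340994 + 6 \sqrt{6479} \approx 3.4148 \cdot 10^{5}$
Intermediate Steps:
$\sqrt{38475 + 194769} - -340994 = \sqrt{233244} + 340994 = 6 \sqrt{6479} + 340994 = 340994 + 6 \sqrt{6479}$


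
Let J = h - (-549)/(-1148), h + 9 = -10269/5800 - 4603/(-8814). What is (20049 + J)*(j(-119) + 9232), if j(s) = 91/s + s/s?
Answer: 1616984756738219/8740550 ≈ 1.8500e+8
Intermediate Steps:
h = -261952183/25560600 (h = -9 + (-10269/5800 - 4603/(-8814)) = -9 + (-10269*1/5800 - 4603*(-1/8814)) = -9 + (-10269/5800 + 4603/8814) = -9 - 31906783/25560600 = -261952183/25560600 ≈ -10.248)
j(s) = 1 + 91/s (j(s) = 91/s + 1 = 1 + 91/s)
J = -78688468871/7335892200 (J = -261952183/25560600 - (-549)/(-1148) = -261952183/25560600 - (-549)*(-1)/1148 = -261952183/25560600 - 1*549/1148 = -261952183/25560600 - 549/1148 = -78688468871/7335892200 ≈ -10.727)
(20049 + J)*(j(-119) + 9232) = (20049 - 78688468871/7335892200)*((91 - 119)/(-119) + 9232) = 146998614248929*(-1/119*(-28) + 9232)/7335892200 = 146998614248929*(4/17 + 9232)/7335892200 = (146998614248929/7335892200)*(156948/17) = 1616984756738219/8740550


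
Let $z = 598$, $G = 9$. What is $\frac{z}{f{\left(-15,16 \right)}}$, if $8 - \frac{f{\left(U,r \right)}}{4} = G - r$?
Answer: $\frac{299}{30} \approx 9.9667$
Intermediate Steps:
$f{\left(U,r \right)} = -4 + 4 r$ ($f{\left(U,r \right)} = 32 - 4 \left(9 - r\right) = 32 + \left(-36 + 4 r\right) = -4 + 4 r$)
$\frac{z}{f{\left(-15,16 \right)}} = \frac{598}{-4 + 4 \cdot 16} = \frac{598}{-4 + 64} = \frac{598}{60} = 598 \cdot \frac{1}{60} = \frac{299}{30}$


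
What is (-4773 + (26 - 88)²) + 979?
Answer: 50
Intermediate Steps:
(-4773 + (26 - 88)²) + 979 = (-4773 + (-62)²) + 979 = (-4773 + 3844) + 979 = -929 + 979 = 50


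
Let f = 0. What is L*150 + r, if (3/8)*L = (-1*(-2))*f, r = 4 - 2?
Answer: 2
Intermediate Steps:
r = 2
L = 0 (L = 8*(-1*(-2)*0)/3 = 8*(2*0)/3 = (8/3)*0 = 0)
L*150 + r = 0*150 + 2 = 0 + 2 = 2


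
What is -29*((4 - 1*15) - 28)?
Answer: 1131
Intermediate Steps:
-29*((4 - 1*15) - 28) = -29*((4 - 15) - 28) = -29*(-11 - 28) = -29*(-39) = 1131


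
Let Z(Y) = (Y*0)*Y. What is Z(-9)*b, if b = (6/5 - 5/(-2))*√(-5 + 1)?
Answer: 0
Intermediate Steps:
Z(Y) = 0 (Z(Y) = 0*Y = 0)
b = 37*I/5 (b = (6*(⅕) - 5*(-½))*√(-4) = (6/5 + 5/2)*(2*I) = 37*(2*I)/10 = 37*I/5 ≈ 7.4*I)
Z(-9)*b = 0*(37*I/5) = 0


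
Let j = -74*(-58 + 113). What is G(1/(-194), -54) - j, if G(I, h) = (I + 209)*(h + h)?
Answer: -1794640/97 ≈ -18501.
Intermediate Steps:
G(I, h) = 2*h*(209 + I) (G(I, h) = (209 + I)*(2*h) = 2*h*(209 + I))
j = -4070 (j = -74*55 = -4070)
G(1/(-194), -54) - j = 2*(-54)*(209 + 1/(-194)) - 1*(-4070) = 2*(-54)*(209 - 1/194) + 4070 = 2*(-54)*(40545/194) + 4070 = -2189430/97 + 4070 = -1794640/97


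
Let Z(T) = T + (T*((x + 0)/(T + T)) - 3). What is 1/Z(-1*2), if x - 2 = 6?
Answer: -1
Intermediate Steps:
x = 8 (x = 2 + 6 = 8)
Z(T) = 1 + T (Z(T) = T + (T*((8 + 0)/(T + T)) - 3) = T + (T*(8/((2*T))) - 3) = T + (T*(8*(1/(2*T))) - 3) = T + (T*(4/T) - 3) = T + (4 - 3) = T + 1 = 1 + T)
1/Z(-1*2) = 1/(1 - 1*2) = 1/(1 - 2) = 1/(-1) = -1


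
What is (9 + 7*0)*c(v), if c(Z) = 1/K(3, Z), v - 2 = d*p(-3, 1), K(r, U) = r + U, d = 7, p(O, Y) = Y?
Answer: 3/4 ≈ 0.75000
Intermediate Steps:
K(r, U) = U + r
v = 9 (v = 2 + 7*1 = 2 + 7 = 9)
c(Z) = 1/(3 + Z) (c(Z) = 1/(Z + 3) = 1/(3 + Z))
(9 + 7*0)*c(v) = (9 + 7*0)/(3 + 9) = (9 + 0)/12 = 9*(1/12) = 3/4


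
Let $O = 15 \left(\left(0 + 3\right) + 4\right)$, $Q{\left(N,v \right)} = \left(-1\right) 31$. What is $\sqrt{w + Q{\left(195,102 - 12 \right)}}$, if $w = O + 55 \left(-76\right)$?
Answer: $i \sqrt{4106} \approx 64.078 i$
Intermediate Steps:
$Q{\left(N,v \right)} = -31$
$O = 105$ ($O = 15 \left(3 + 4\right) = 15 \cdot 7 = 105$)
$w = -4075$ ($w = 105 + 55 \left(-76\right) = 105 - 4180 = -4075$)
$\sqrt{w + Q{\left(195,102 - 12 \right)}} = \sqrt{-4075 - 31} = \sqrt{-4106} = i \sqrt{4106}$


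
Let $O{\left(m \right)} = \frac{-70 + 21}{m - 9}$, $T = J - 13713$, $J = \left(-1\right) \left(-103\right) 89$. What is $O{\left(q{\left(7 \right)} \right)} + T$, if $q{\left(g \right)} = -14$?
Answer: $- \frac{104509}{23} \approx -4543.9$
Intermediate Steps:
$J = 9167$ ($J = 103 \cdot 89 = 9167$)
$T = -4546$ ($T = 9167 - 13713 = -4546$)
$O{\left(m \right)} = - \frac{49}{-9 + m}$
$O{\left(q{\left(7 \right)} \right)} + T = - \frac{49}{-9 - 14} - 4546 = - \frac{49}{-23} - 4546 = \left(-49\right) \left(- \frac{1}{23}\right) - 4546 = \frac{49}{23} - 4546 = - \frac{104509}{23}$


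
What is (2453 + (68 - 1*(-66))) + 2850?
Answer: 5437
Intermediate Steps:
(2453 + (68 - 1*(-66))) + 2850 = (2453 + (68 + 66)) + 2850 = (2453 + 134) + 2850 = 2587 + 2850 = 5437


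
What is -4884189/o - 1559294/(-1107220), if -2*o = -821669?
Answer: -4767259973737/454884175090 ≈ -10.480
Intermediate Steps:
o = 821669/2 (o = -½*(-821669) = 821669/2 ≈ 4.1083e+5)
-4884189/o - 1559294/(-1107220) = -4884189/821669/2 - 1559294/(-1107220) = -4884189*2/821669 - 1559294*(-1/1107220) = -9768378/821669 + 779647/553610 = -4767259973737/454884175090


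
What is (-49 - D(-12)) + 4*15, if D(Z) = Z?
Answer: 23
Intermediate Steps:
(-49 - D(-12)) + 4*15 = (-49 - 1*(-12)) + 4*15 = (-49 + 12) + 60 = -37 + 60 = 23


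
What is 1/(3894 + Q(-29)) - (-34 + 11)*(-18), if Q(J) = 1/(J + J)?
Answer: -93502256/225851 ≈ -414.00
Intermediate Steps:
Q(J) = 1/(2*J)
1/(3894 + Q(-29)) - (-34 + 11)*(-18) = 1/(3894 + (1/2)/(-29)) - (-34 + 11)*(-18) = 1/(3894 + (1/2)*(-1/29)) - (-23)*(-18) = 1/(3894 - 1/58) - 1*414 = 1/(225851/58) - 414 = 58/225851 - 414 = -93502256/225851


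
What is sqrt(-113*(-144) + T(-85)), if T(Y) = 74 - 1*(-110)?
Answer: 22*sqrt(34) ≈ 128.28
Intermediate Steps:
T(Y) = 184 (T(Y) = 74 + 110 = 184)
sqrt(-113*(-144) + T(-85)) = sqrt(-113*(-144) + 184) = sqrt(16272 + 184) = sqrt(16456) = 22*sqrt(34)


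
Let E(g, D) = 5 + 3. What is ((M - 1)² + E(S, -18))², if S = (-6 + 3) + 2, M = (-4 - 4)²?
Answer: 15816529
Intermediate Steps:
M = 64 (M = (-8)² = 64)
S = -1 (S = -3 + 2 = -1)
E(g, D) = 8
((M - 1)² + E(S, -18))² = ((64 - 1)² + 8)² = (63² + 8)² = (3969 + 8)² = 3977² = 15816529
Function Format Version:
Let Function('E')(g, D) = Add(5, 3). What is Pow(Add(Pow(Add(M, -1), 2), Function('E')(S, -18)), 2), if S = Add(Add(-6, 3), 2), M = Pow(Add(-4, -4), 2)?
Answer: 15816529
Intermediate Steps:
M = 64 (M = Pow(-8, 2) = 64)
S = -1 (S = Add(-3, 2) = -1)
Function('E')(g, D) = 8
Pow(Add(Pow(Add(M, -1), 2), Function('E')(S, -18)), 2) = Pow(Add(Pow(Add(64, -1), 2), 8), 2) = Pow(Add(Pow(63, 2), 8), 2) = Pow(Add(3969, 8), 2) = Pow(3977, 2) = 15816529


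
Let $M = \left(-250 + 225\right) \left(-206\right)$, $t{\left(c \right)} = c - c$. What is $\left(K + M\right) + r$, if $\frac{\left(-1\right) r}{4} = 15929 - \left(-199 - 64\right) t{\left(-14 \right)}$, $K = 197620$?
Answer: $139054$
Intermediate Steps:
$t{\left(c \right)} = 0$
$r = -63716$ ($r = - 4 \left(15929 - \left(-199 - 64\right) 0\right) = - 4 \left(15929 - \left(-263\right) 0\right) = - 4 \left(15929 - 0\right) = - 4 \left(15929 + 0\right) = \left(-4\right) 15929 = -63716$)
$M = 5150$ ($M = \left(-25\right) \left(-206\right) = 5150$)
$\left(K + M\right) + r = \left(197620 + 5150\right) - 63716 = 202770 - 63716 = 139054$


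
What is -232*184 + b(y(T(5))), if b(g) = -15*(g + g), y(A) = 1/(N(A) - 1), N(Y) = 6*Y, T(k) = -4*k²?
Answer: -25655458/601 ≈ -42688.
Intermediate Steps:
y(A) = 1/(-1 + 6*A) (y(A) = 1/(6*A - 1) = 1/(-1 + 6*A))
b(g) = -30*g
-232*184 + b(y(T(5))) = -232*184 - 30/(-1 + 6*(-4*5²)) = -42688 - 30/(-1 + 6*(-4*25)) = -42688 - 30/(-1 + 6*(-100)) = -42688 - 30/(-1 - 600) = -42688 - 30/(-601) = -42688 - 30*(-1/601) = -42688 + 30/601 = -25655458/601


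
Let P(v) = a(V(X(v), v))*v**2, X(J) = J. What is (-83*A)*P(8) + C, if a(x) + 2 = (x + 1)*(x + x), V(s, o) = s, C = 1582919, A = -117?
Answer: 89836487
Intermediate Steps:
a(x) = -2 + 2*x*(1 + x) (a(x) = -2 + (x + 1)*(x + x) = -2 + (1 + x)*(2*x) = -2 + 2*x*(1 + x))
P(v) = v**2*(-2 + 2*v + 2*v**2) (P(v) = (-2 + 2*v + 2*v**2)*v**2 = v**2*(-2 + 2*v + 2*v**2))
(-83*A)*P(8) + C = (-83*(-117))*(2*8**2*(-1 + 8 + 8**2)) + 1582919 = 9711*(2*64*(-1 + 8 + 64)) + 1582919 = 9711*(2*64*71) + 1582919 = 9711*9088 + 1582919 = 88253568 + 1582919 = 89836487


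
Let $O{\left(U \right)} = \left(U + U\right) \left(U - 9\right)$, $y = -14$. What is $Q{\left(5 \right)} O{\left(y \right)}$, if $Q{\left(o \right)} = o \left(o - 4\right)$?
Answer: $3220$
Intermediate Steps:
$O{\left(U \right)} = 2 U \left(-9 + U\right)$
$Q{\left(o \right)} = o \left(-4 + o\right)$
$Q{\left(5 \right)} O{\left(y \right)} = 5 \left(-4 + 5\right) 2 \left(-14\right) \left(-9 - 14\right) = 5 \cdot 1 \cdot 2 \left(-14\right) \left(-23\right) = 5 \cdot 644 = 3220$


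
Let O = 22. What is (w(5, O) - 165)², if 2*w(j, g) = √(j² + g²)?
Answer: (330 - √509)²/4 ≈ 23630.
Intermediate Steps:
w(j, g) = √(g² + j²)/2 (w(j, g) = √(j² + g²)/2 = √(g² + j²)/2)
(w(5, O) - 165)² = (√(22² + 5²)/2 - 165)² = (√(484 + 25)/2 - 165)² = (√509/2 - 165)² = (-165 + √509/2)²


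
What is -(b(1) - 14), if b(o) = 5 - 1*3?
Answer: 12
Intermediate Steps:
b(o) = 2 (b(o) = 5 - 3 = 2)
-(b(1) - 14) = -(2 - 14) = -1*(-12) = 12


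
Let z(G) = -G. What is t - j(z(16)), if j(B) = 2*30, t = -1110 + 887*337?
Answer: 297749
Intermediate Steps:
t = 297809 (t = -1110 + 298919 = 297809)
j(B) = 60
t - j(z(16)) = 297809 - 1*60 = 297809 - 60 = 297749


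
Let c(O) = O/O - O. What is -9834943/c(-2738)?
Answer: -9834943/2739 ≈ -3590.7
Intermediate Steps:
c(O) = 1 - O
-9834943/c(-2738) = -9834943/(1 - 1*(-2738)) = -9834943/(1 + 2738) = -9834943/2739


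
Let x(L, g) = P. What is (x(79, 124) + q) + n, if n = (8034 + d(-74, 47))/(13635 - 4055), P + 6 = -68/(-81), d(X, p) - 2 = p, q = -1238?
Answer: -964012957/775980 ≈ -1242.3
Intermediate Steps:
d(X, p) = 2 + p
P = -418/81 (P = -6 - 68/(-81) = -6 - 68*(-1/81) = -6 + 68/81 = -418/81 ≈ -5.1605)
x(L, g) = -418/81
n = 8083/9580 (n = (8034 + (2 + 47))/(13635 - 4055) = (8034 + 49)/9580 = 8083*(1/9580) = 8083/9580 ≈ 0.84374)
(x(79, 124) + q) + n = (-418/81 - 1238) + 8083/9580 = -100696/81 + 8083/9580 = -964012957/775980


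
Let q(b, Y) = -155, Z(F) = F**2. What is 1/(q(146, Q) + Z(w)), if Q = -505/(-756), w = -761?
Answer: 1/578966 ≈ 1.7272e-6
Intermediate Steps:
Q = 505/756 (Q = -505*(-1/756) = 505/756 ≈ 0.66799)
1/(q(146, Q) + Z(w)) = 1/(-155 + (-761)**2) = 1/(-155 + 579121) = 1/578966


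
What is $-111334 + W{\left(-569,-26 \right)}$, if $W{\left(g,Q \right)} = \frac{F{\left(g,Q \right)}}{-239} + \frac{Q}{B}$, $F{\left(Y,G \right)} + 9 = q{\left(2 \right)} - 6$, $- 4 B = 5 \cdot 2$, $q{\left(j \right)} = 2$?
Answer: $- \frac{133031637}{1195} \approx -1.1132 \cdot 10^{5}$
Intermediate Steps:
$B = - \frac{5}{2}$ ($B = - \frac{5 \cdot 2}{4} = \left(- \frac{1}{4}\right) 10 = - \frac{5}{2} \approx -2.5$)
$F{\left(Y,G \right)} = -13$ ($F{\left(Y,G \right)} = -9 + \left(2 - 6\right) = -9 - 4 = -13$)
$W{\left(g,Q \right)} = \frac{13}{239} - \frac{2 Q}{5}$ ($W{\left(g,Q \right)} = - \frac{13}{-239} + \frac{Q}{- \frac{5}{2}} = \left(-13\right) \left(- \frac{1}{239}\right) + Q \left(- \frac{2}{5}\right) = \frac{13}{239} - \frac{2 Q}{5}$)
$-111334 + W{\left(-569,-26 \right)} = -111334 + \left(\frac{13}{239} - - \frac{52}{5}\right) = -111334 + \left(\frac{13}{239} + \frac{52}{5}\right) = -111334 + \frac{12493}{1195} = - \frac{133031637}{1195}$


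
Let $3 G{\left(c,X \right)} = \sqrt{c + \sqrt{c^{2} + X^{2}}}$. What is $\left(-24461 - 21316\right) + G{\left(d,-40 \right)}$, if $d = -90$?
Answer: $-45777 + \frac{\sqrt{-90 + 10 \sqrt{97}}}{3} \approx -45776.0$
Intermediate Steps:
$G{\left(c,X \right)} = \frac{\sqrt{c + \sqrt{X^{2} + c^{2}}}}{3}$ ($G{\left(c,X \right)} = \frac{\sqrt{c + \sqrt{c^{2} + X^{2}}}}{3} = \frac{\sqrt{c + \sqrt{X^{2} + c^{2}}}}{3}$)
$\left(-24461 - 21316\right) + G{\left(d,-40 \right)} = \left(-24461 - 21316\right) + \frac{\sqrt{-90 + \sqrt{\left(-40\right)^{2} + \left(-90\right)^{2}}}}{3} = -45777 + \frac{\sqrt{-90 + \sqrt{1600 + 8100}}}{3} = -45777 + \frac{\sqrt{-90 + \sqrt{9700}}}{3} = -45777 + \frac{\sqrt{-90 + 10 \sqrt{97}}}{3}$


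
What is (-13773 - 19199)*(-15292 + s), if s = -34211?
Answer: 1632212916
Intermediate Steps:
(-13773 - 19199)*(-15292 + s) = (-13773 - 19199)*(-15292 - 34211) = -32972*(-49503) = 1632212916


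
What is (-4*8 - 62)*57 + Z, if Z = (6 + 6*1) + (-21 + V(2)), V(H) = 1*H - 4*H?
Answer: -5373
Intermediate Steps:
V(H) = -3*H (V(H) = H - 4*H = -3*H)
Z = -15 (Z = (6 + 6*1) + (-21 - 3*2) = (6 + 6) + (-21 - 6) = 12 - 27 = -15)
(-4*8 - 62)*57 + Z = (-4*8 - 62)*57 - 15 = (-32 - 62)*57 - 15 = -94*57 - 15 = -5358 - 15 = -5373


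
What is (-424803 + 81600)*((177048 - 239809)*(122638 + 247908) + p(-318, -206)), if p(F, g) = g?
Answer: 7981473270271536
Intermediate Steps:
(-424803 + 81600)*((177048 - 239809)*(122638 + 247908) + p(-318, -206)) = (-424803 + 81600)*((177048 - 239809)*(122638 + 247908) - 206) = -343203*(-62761*370546 - 206) = -343203*(-23255837506 - 206) = -343203*(-23255837712) = 7981473270271536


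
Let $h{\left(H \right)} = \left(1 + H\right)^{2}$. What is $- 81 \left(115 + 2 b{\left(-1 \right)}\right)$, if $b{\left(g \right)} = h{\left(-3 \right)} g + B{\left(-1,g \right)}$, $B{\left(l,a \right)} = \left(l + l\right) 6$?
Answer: $-6723$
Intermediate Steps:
$B{\left(l,a \right)} = 12 l$ ($B{\left(l,a \right)} = 2 l 6 = 12 l$)
$b{\left(g \right)} = -12 + 4 g$ ($b{\left(g \right)} = \left(1 - 3\right)^{2} g + 12 \left(-1\right) = \left(-2\right)^{2} g - 12 = 4 g - 12 = -12 + 4 g$)
$- 81 \left(115 + 2 b{\left(-1 \right)}\right) = - 81 \left(115 + 2 \left(-12 + 4 \left(-1\right)\right)\right) = - 81 \left(115 + 2 \left(-12 - 4\right)\right) = - 81 \left(115 + 2 \left(-16\right)\right) = - 81 \left(115 - 32\right) = \left(-81\right) 83 = -6723$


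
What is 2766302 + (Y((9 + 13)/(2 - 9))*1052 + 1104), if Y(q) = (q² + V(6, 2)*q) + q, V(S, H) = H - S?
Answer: 136598086/49 ≈ 2.7877e+6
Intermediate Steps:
Y(q) = q² - 3*q (Y(q) = (q² + (2 - 1*6)*q) + q = (q² + (2 - 6)*q) + q = (q² - 4*q) + q = q² - 3*q)
2766302 + (Y((9 + 13)/(2 - 9))*1052 + 1104) = 2766302 + ((((9 + 13)/(2 - 9))*(-3 + (9 + 13)/(2 - 9)))*1052 + 1104) = 2766302 + (((22/(-7))*(-3 + 22/(-7)))*1052 + 1104) = 2766302 + (((22*(-⅐))*(-3 + 22*(-⅐)))*1052 + 1104) = 2766302 + (-22*(-3 - 22/7)/7*1052 + 1104) = 2766302 + (-22/7*(-43/7)*1052 + 1104) = 2766302 + ((946/49)*1052 + 1104) = 2766302 + (995192/49 + 1104) = 2766302 + 1049288/49 = 136598086/49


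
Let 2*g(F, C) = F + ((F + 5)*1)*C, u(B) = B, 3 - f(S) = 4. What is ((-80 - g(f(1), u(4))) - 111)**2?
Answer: 157609/4 ≈ 39402.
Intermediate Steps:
f(S) = -1 (f(S) = 3 - 1*4 = 3 - 4 = -1)
g(F, C) = F/2 + C*(5 + F)/2 (g(F, C) = (F + ((F + 5)*1)*C)/2 = (F + ((5 + F)*1)*C)/2 = (F + (5 + F)*C)/2 = (F + C*(5 + F))/2 = F/2 + C*(5 + F)/2)
((-80 - g(f(1), u(4))) - 111)**2 = ((-80 - ((1/2)*(-1) + (5/2)*4 + (1/2)*4*(-1))) - 111)**2 = ((-80 - (-1/2 + 10 - 2)) - 111)**2 = ((-80 - 1*15/2) - 111)**2 = ((-80 - 15/2) - 111)**2 = (-175/2 - 111)**2 = (-397/2)**2 = 157609/4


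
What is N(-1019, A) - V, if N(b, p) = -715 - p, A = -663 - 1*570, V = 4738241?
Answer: -4737723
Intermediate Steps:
A = -1233 (A = -663 - 570 = -1233)
N(-1019, A) - V = (-715 - 1*(-1233)) - 1*4738241 = (-715 + 1233) - 4738241 = 518 - 4738241 = -4737723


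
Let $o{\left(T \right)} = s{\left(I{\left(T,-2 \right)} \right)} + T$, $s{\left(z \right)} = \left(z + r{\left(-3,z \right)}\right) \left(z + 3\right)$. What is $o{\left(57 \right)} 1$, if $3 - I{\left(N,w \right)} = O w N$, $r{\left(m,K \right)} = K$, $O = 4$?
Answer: $424173$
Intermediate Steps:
$I{\left(N,w \right)} = 3 - 4 N w$ ($I{\left(N,w \right)} = 3 - 4 w N = 3 - 4 N w$)
$s{\left(z \right)} = 2 z \left(3 + z\right)$ ($s{\left(z \right)} = \left(z + z\right) \left(z + 3\right) = 2 z \left(3 + z\right)$)
$o{\left(T \right)} = T + 2 \left(3 + 8 T\right) \left(6 + 8 T\right)$ ($o{\left(T \right)} = 2 \left(3 - 4 T \left(-2\right)\right) \left(3 - \left(-3 + 4 T \left(-2\right)\right)\right) + T = 2 \left(3 + 8 T\right) \left(3 + \left(3 + 8 T\right)\right) + T = 2 \left(3 + 8 T\right) \left(6 + 8 T\right) + T = T + 2 \left(3 + 8 T\right) \left(6 + 8 T\right)$)
$o{\left(57 \right)} 1 = \left(36 + 128 \cdot 57^{2} + 145 \cdot 57\right) 1 = \left(36 + 128 \cdot 3249 + 8265\right) 1 = \left(36 + 415872 + 8265\right) 1 = 424173 \cdot 1 = 424173$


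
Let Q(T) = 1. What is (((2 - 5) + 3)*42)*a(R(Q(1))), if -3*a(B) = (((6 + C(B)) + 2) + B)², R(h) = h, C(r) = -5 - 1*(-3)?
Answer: 0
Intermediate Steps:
C(r) = -2 (C(r) = -5 + 3 = -2)
a(B) = -(6 + B)²/3 (a(B) = -(((6 - 2) + 2) + B)²/3 = -((4 + 2) + B)²/3 = -(6 + B)²/3)
(((2 - 5) + 3)*42)*a(R(Q(1))) = (((2 - 5) + 3)*42)*(-(6 + 1)²/3) = ((-3 + 3)*42)*(-⅓*7²) = (0*42)*(-⅓*49) = 0*(-49/3) = 0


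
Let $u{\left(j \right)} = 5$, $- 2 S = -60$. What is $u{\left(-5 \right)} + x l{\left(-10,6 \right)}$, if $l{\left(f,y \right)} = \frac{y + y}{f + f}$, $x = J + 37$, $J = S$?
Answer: $- \frac{176}{5} \approx -35.2$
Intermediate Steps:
$S = 30$ ($S = \left(- \frac{1}{2}\right) \left(-60\right) = 30$)
$J = 30$
$x = 67$ ($x = 30 + 37 = 67$)
$l{\left(f,y \right)} = \frac{y}{f}$ ($l{\left(f,y \right)} = \frac{2 y}{2 f} = 2 y \frac{1}{2 f} = \frac{y}{f}$)
$u{\left(-5 \right)} + x l{\left(-10,6 \right)} = 5 + 67 \frac{6}{-10} = 5 + 67 \cdot 6 \left(- \frac{1}{10}\right) = 5 + 67 \left(- \frac{3}{5}\right) = 5 - \frac{201}{5} = - \frac{176}{5}$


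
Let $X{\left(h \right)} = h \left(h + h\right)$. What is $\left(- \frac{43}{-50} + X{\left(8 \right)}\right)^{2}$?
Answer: $\frac{41512249}{2500} \approx 16605.0$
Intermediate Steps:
$X{\left(h \right)} = 2 h^{2}$ ($X{\left(h \right)} = h 2 h = 2 h^{2}$)
$\left(- \frac{43}{-50} + X{\left(8 \right)}\right)^{2} = \left(- \frac{43}{-50} + 2 \cdot 8^{2}\right)^{2} = \left(\left(-43\right) \left(- \frac{1}{50}\right) + 2 \cdot 64\right)^{2} = \left(\frac{43}{50} + 128\right)^{2} = \left(\frac{6443}{50}\right)^{2} = \frac{41512249}{2500}$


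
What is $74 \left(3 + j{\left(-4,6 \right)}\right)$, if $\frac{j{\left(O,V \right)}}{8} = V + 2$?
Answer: $4958$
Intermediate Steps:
$j{\left(O,V \right)} = 16 + 8 V$ ($j{\left(O,V \right)} = 8 \left(V + 2\right) = 8 \left(2 + V\right) = 16 + 8 V$)
$74 \left(3 + j{\left(-4,6 \right)}\right) = 74 \left(3 + \left(16 + 8 \cdot 6\right)\right) = 74 \left(3 + \left(16 + 48\right)\right) = 74 \left(3 + 64\right) = 74 \cdot 67 = 4958$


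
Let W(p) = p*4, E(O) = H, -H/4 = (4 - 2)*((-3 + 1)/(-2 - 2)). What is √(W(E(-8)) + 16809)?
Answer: √16793 ≈ 129.59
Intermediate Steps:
H = -4 (H = -4*(4 - 2)*(-3 + 1)/(-2 - 2) = -8*(-2/(-4)) = -8*(-2*(-¼)) = -8/2 = -4*1 = -4)
E(O) = -4
W(p) = 4*p
√(W(E(-8)) + 16809) = √(4*(-4) + 16809) = √(-16 + 16809) = √16793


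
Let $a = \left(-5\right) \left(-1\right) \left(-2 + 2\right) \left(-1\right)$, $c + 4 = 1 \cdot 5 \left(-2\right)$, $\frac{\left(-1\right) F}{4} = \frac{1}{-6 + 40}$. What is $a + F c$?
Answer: $\frac{28}{17} \approx 1.6471$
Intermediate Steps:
$F = - \frac{2}{17}$ ($F = - \frac{4}{-6 + 40} = - \frac{4}{34} = \left(-4\right) \frac{1}{34} = - \frac{2}{17} \approx -0.11765$)
$c = -14$ ($c = -4 + 1 \cdot 5 \left(-2\right) = -4 + 5 \left(-2\right) = -4 - 10 = -14$)
$a = 0$ ($a = 5 \cdot 0 \left(-1\right) = 5 \cdot 0 = 0$)
$a + F c = 0 - - \frac{28}{17} = 0 + \frac{28}{17} = \frac{28}{17}$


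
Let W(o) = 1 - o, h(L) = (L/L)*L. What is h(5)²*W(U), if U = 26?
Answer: -625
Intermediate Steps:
h(L) = L (h(L) = 1*L = L)
h(5)²*W(U) = 5²*(1 - 1*26) = 25*(1 - 26) = 25*(-25) = -625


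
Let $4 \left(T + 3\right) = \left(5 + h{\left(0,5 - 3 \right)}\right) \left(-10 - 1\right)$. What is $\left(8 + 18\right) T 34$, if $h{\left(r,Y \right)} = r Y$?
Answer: $-14807$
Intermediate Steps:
$h{\left(r,Y \right)} = Y r$
$T = - \frac{67}{4}$ ($T = -3 + \frac{\left(5 + \left(5 - 3\right) 0\right) \left(-10 - 1\right)}{4} = -3 + \frac{\left(5 + 2 \cdot 0\right) \left(-11\right)}{4} = -3 + \frac{\left(5 + 0\right) \left(-11\right)}{4} = -3 + \frac{5 \left(-11\right)}{4} = -3 + \frac{1}{4} \left(-55\right) = -3 - \frac{55}{4} = - \frac{67}{4} \approx -16.75$)
$\left(8 + 18\right) T 34 = \left(8 + 18\right) \left(- \frac{67}{4}\right) 34 = 26 \left(- \frac{67}{4}\right) 34 = \left(- \frac{871}{2}\right) 34 = -14807$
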